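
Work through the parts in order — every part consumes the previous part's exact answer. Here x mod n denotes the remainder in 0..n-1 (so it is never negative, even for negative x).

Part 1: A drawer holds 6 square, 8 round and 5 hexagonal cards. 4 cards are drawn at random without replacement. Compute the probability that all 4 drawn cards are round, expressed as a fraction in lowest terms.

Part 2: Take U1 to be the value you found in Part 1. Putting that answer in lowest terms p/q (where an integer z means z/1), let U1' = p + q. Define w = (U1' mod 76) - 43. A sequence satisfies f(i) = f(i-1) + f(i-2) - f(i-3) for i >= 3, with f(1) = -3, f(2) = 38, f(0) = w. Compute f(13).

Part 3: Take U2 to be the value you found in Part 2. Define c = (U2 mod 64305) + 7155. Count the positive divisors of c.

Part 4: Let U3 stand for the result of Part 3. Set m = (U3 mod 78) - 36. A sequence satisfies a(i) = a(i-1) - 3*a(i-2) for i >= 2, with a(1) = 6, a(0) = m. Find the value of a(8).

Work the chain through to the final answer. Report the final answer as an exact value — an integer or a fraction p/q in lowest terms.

Part 1: total draws C(19,4) = 3876; favorable C(8,4) = 70; P = 35/1938; answer 35/1938
Part 2: U1 = 35/1938; threaded value p + q = 1973; w = 30; f(3) = 1*(38) + 1*(-3) - 1*(30) = 5; iterating: f(3)=5, f(4)=46, f(5)=13, f(6)=54, f(7)=21, f(8)=62, f(9)=29, f(10)=70, f(11)=37, f(12)=78, f(13)=45; answer 45
Part 3: U2 = 45; c = 7200; 7200 = 2^5 * 3^2 * 5^2; number of divisors = (5+1) * (2+1) * (2+1) = 54; answer 54
Part 4: U3 = 54; m = 18; a(2) = 1*(6) - 3*(18) = -48; iterating: a(2)=-48, a(3)=-66, a(4)=78, a(5)=276, a(6)=42, a(7)=-786, a(8)=-912; answer -912

-912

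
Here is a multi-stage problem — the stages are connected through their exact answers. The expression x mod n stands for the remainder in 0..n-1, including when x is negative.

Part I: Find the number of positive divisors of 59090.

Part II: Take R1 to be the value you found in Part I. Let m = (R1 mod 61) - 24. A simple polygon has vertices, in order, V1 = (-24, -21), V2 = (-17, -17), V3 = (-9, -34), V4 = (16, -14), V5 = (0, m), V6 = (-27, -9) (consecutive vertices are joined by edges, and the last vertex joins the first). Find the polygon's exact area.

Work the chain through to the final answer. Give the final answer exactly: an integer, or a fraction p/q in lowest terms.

1153/2

Part I: 59090 = 2 * 5 * 19 * 311; number of divisors = (1+1) * (1+1) * (1+1) * (1+1) = 16; answer 16
Part II: R1 = 16; m = -8; cross terms: (-24*-17 - -17*-21)=51, (-17*-34 - -9*-17)=425, (-9*-14 - 16*-34)=670, (16*-8 - 0*-14)=-128, (0*-9 - -27*-8)=-216, (-27*-21 - -24*-9)=351; twice the area = |1153| = 1153; area = 1153/2; answer 1153/2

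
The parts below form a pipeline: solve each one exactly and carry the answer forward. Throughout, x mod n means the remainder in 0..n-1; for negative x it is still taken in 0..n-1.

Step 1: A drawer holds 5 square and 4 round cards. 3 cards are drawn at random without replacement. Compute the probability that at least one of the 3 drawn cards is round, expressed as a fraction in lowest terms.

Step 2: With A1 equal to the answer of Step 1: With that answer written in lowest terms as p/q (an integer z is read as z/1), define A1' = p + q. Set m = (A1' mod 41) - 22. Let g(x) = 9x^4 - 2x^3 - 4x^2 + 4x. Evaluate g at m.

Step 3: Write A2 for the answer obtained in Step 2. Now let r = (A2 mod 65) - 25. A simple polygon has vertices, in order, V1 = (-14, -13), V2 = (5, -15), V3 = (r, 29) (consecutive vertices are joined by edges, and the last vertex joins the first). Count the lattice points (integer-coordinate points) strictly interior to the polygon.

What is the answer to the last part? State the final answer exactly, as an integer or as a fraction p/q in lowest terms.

Step 1: total draws C(9,3) = 84; complement C(5,3) = 10; favorable 84 - 10 = 74; P = 37/42; answer 37/42
Step 2: A1 = 37/42; threaded value p + q = 79; m = 16; 9*(16)^4 - 2*(16)^3 - 4*(16)^2 + 4*(16)^1 = (589824) + (-8192) + (-1024) + (64) = 580672; answer 580672
Step 3: A2 = 580672; r = 2; cross terms: (-14*-15 - 5*-13)=275, (5*29 - 2*-15)=175, (2*-13 - -14*29)=380; twice the area = |830| = 830; area = 415; boundary points = 1 + 1 + 2 = 4; strictly interior points = area - boundary/2 + 1 = 414; answer 414

414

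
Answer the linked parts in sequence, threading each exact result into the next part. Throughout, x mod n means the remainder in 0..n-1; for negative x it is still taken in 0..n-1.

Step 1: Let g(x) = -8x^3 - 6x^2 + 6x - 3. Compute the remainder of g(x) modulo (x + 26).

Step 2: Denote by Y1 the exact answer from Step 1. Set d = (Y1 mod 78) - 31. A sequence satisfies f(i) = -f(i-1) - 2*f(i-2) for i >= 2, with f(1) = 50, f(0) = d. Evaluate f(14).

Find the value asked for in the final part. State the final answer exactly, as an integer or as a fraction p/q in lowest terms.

4586

Step 1: remainder = value at the root: -8*(-26)^3 - 6*(-26)^2 + 6*(-26)^1 - 3 = (140608) + (-4056) + (-156) + (-3) = 136393; answer 136393
Step 2: Y1 = 136393; d = 18; f(2) = -1*(50) - 2*(18) = -86; iterating: f(2)=-86, f(3)=-14, f(4)=186, f(5)=-158, f(6)=-214, f(7)=530, f(8)=-102, f(9)=-958, f(10)=1162, f(11)=754, f(12)=-3078, f(13)=1570, f(14)=4586; answer 4586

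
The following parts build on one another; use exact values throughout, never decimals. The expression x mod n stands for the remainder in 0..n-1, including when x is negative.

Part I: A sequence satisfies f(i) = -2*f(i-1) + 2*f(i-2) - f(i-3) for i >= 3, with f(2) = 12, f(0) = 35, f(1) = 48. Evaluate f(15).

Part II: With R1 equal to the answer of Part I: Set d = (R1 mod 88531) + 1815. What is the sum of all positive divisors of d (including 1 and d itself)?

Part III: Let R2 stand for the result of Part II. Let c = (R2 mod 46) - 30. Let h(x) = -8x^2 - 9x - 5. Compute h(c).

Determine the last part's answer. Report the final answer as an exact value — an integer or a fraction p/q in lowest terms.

Part I: f(3) = -2*(12) + 2*(48) - 1*(35) = 37; iterating: f(3)=37, f(4)=-98, f(5)=258, f(6)=-749, f(7)=2112, f(8)=-5980, f(9)=16933, f(10)=-47938, f(11)=135722, f(12)=-384253, f(13)=1087888, f(14)=-3080004, f(15)=8720037; answer 8720037
Part II: R1 = 8720037; d = 45814; 45814 = 2 * 22907; sigma = (1 + 2) * (1 + 22907) = 3 * 22908 = 68724; answer 68724
Part III: R2 = 68724; c = -30; -8*(-30)^2 - 9*(-30)^1 - 5 = (-7200) + (270) + (-5) = -6935; answer -6935

-6935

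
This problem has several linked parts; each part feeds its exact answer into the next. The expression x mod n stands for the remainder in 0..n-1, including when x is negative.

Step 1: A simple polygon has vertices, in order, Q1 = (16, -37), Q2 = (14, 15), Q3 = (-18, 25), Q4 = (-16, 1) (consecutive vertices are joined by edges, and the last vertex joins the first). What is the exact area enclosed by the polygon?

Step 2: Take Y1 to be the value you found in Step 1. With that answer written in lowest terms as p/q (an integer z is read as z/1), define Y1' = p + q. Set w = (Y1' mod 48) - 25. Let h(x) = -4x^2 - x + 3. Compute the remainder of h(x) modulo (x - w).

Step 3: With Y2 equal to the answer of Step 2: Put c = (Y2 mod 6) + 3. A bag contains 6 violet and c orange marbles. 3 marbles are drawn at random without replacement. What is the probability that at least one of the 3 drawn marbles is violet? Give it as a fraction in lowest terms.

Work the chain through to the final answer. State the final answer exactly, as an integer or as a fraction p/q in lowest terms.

Step 1: cross terms: (16*15 - 14*-37)=758, (14*25 - -18*15)=620, (-18*1 - -16*25)=382, (-16*-37 - 16*1)=576; twice the area = |2336| = 2336; area = 1168; answer 1168
Step 2: Y1 = 1168; threaded value p + q = 1169; w = -8; remainder = value at the root: -4*(-8)^2 - 1*(-8)^1 + 3 = (-256) + (8) + (3) = -245; answer -245
Step 3: Y2 = -245; c = 4; total draws C(10,3) = 120; complement C(4,3) = 4; favorable 120 - 4 = 116; P = 29/30; answer 29/30

29/30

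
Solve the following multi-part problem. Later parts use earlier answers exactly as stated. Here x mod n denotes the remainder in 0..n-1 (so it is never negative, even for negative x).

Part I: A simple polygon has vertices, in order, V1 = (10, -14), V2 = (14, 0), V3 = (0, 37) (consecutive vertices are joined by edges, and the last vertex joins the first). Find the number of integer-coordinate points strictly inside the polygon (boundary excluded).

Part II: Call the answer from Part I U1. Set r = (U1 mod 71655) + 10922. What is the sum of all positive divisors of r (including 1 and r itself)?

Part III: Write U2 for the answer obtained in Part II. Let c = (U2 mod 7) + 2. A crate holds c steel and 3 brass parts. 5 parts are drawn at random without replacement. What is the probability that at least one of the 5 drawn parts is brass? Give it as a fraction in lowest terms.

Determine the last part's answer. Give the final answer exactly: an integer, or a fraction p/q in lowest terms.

Part I: cross terms: (10*0 - 14*-14)=196, (14*37 - 0*0)=518, (0*-14 - 10*37)=-370; twice the area = |344| = 344; area = 172; boundary points = 2 + 1 + 1 = 4; strictly interior points = area - boundary/2 + 1 = 171; answer 171
Part II: U1 = 171; r = 11093; 11093 is prime, so its only divisors are 1 and 11093; sigma = 1 + 11093 = 11094; answer 11094
Part III: U2 = 11094; c = 8; total draws C(11,5) = 462; complement C(8,5) = 56; favorable 462 - 56 = 406; P = 29/33; answer 29/33

29/33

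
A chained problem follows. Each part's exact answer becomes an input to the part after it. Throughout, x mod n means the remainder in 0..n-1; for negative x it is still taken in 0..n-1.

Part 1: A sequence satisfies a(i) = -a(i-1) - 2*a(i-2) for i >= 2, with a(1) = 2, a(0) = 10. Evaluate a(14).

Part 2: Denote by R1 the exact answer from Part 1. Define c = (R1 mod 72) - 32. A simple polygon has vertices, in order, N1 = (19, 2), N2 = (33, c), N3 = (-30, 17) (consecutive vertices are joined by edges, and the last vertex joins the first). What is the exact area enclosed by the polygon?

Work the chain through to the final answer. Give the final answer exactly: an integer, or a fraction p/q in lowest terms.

693

Part 1: a(2) = -1*(2) - 2*(10) = -22; iterating: a(2)=-22, a(3)=18, a(4)=26, a(5)=-62, a(6)=10, a(7)=114, a(8)=-134, a(9)=-94, a(10)=362, a(11)=-174, a(12)=-550, a(13)=898, a(14)=202; answer 202
Part 2: R1 = 202; c = 26; cross terms: (19*26 - 33*2)=428, (33*17 - -30*26)=1341, (-30*2 - 19*17)=-383; twice the area = |1386| = 1386; area = 693; answer 693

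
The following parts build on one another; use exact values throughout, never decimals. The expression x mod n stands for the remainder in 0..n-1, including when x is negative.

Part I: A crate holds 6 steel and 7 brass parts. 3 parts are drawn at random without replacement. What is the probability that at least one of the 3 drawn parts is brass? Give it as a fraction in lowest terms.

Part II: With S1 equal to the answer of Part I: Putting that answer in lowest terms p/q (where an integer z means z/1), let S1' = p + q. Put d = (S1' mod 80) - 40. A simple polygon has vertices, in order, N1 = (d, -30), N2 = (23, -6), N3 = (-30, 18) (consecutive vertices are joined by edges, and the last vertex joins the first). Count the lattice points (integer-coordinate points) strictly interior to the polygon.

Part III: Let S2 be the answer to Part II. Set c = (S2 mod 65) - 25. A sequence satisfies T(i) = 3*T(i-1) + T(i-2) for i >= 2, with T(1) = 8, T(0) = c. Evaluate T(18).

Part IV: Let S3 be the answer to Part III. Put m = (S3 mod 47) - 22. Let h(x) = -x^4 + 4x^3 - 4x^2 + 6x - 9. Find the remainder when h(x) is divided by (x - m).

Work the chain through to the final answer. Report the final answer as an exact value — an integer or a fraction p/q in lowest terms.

Part I: total draws C(13,3) = 286; complement C(6,3) = 20; favorable 286 - 20 = 266; P = 133/143; answer 133/143
Part II: S1 = 133/143; threaded value p + q = 276; d = -4; cross terms: (-4*-6 - 23*-30)=714, (23*18 - -30*-6)=234, (-30*-30 - -4*18)=972; twice the area = |1920| = 1920; area = 960; boundary points = 3 + 1 + 2 = 6; strictly interior points = area - boundary/2 + 1 = 958; answer 958
Part III: S2 = 958; c = 23; T(2) = 3*(8) + 1*(23) = 47; iterating: T(2)=47, T(3)=149, T(4)=494, T(5)=1631, T(6)=5387, T(7)=17792, T(8)=58763, T(9)=194081, T(10)=641006, T(11)=2117099, T(12)=6992303, T(13)=23094008, T(14)=76274327, T(15)=251916989, T(16)=832025294, T(17)=2747992871, T(18)=9076003907; answer 9076003907
Part IV: S3 = 9076003907; m = -17; remainder = value at the root: -1*(-17)^4 + 4*(-17)^3 - 4*(-17)^2 + 6*(-17)^1 - 9 = (-83521) + (-19652) + (-1156) + (-102) + (-9) = -104440; answer -104440

-104440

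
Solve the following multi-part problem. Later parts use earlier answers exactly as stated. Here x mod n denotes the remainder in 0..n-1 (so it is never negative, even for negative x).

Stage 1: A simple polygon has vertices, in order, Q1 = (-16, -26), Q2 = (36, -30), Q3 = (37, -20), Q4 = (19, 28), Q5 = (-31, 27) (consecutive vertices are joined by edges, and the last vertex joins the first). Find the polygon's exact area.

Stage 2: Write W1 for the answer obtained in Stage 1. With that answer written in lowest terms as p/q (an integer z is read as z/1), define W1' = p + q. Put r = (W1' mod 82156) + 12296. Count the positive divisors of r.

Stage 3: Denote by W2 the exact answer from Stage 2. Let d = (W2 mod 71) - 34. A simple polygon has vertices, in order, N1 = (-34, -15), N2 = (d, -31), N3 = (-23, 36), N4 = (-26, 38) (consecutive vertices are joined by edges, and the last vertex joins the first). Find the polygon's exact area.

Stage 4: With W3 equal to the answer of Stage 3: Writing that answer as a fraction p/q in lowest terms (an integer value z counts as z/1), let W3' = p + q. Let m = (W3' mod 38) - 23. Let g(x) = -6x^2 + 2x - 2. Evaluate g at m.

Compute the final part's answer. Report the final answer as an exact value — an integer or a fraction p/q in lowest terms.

-2950

Stage 1: cross terms: (-16*-30 - 36*-26)=1416, (36*-20 - 37*-30)=390, (37*28 - 19*-20)=1416, (19*27 - -31*28)=1381, (-31*-26 - -16*27)=1238; twice the area = |5841| = 5841; area = 5841/2; answer 5841/2
Stage 2: W1 = 5841/2; threaded value p + q = 5843; r = 18139; 18139 = 11 * 17 * 97; number of divisors = (1+1) * (1+1) * (1+1) = 8; answer 8
Stage 3: W2 = 8; d = -26; cross terms: (-34*-31 - -26*-15)=664, (-26*36 - -23*-31)=-1649, (-23*38 - -26*36)=62, (-26*-15 - -34*38)=1682; twice the area = |759| = 759; area = 759/2; answer 759/2
Stage 4: W3 = 759/2; threaded value p + q = 761; m = -22; -6*(-22)^2 + 2*(-22)^1 - 2 = (-2904) + (-44) + (-2) = -2950; answer -2950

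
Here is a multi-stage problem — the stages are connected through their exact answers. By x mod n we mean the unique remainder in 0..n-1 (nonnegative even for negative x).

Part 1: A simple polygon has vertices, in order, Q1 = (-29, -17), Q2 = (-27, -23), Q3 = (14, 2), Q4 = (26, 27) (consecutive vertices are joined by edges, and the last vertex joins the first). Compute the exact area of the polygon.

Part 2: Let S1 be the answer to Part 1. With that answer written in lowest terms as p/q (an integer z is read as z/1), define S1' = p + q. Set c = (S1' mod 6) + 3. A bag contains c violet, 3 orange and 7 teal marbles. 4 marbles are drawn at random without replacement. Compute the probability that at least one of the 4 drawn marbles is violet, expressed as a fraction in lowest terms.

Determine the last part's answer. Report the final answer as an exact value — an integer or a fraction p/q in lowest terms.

Part 1: cross terms: (-29*-23 - -27*-17)=208, (-27*2 - 14*-23)=268, (14*27 - 26*2)=326, (26*-17 - -29*27)=341; twice the area = |1143| = 1143; area = 1143/2; answer 1143/2
Part 2: S1 = 1143/2; threaded value p + q = 1145; c = 8; total draws C(18,4) = 3060; complement C(10,4) = 210; favorable 3060 - 210 = 2850; P = 95/102; answer 95/102

95/102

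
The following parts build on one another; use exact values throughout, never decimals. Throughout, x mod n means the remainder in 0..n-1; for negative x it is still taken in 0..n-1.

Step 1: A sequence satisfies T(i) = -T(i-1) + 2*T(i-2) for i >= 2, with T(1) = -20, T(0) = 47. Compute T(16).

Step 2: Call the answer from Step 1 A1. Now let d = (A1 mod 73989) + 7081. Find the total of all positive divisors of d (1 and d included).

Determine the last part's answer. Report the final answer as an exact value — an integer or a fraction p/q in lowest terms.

Step 1: T(2) = -1*(-20) + 2*(47) = 114; iterating: T(2)=114, T(3)=-154, T(4)=382, T(5)=-690, T(6)=1454, T(7)=-2834, T(8)=5742, T(9)=-11410, T(10)=22894, T(11)=-45714, T(12)=91502, T(13)=-182930, T(14)=365934, T(15)=-731794, T(16)=1463662; answer 1463662
Step 2: A1 = 1463662; d = 64952; 64952 = 2^3 * 23 * 353; sigma = (1 + 2 + 4 + 8) * (1 + 23) * (1 + 353) = 15 * 24 * 354 = 127440; answer 127440

127440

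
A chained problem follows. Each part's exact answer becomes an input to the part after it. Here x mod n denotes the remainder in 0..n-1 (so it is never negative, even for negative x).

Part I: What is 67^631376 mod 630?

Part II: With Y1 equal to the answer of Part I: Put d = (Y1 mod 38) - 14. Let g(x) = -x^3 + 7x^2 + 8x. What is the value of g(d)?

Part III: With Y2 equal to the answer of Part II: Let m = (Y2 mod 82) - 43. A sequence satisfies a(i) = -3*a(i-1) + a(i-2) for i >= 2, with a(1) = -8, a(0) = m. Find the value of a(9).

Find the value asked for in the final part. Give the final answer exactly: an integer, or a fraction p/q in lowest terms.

-225497

Part I: squarings mod 630: 67^1=67, 67^2=79, 67^4=571, 67^8=331, 67^16=571, 67^32=331, 67^64=571, 67^128=331, 67^256=571, 67^512=331, 67^1024=571, 67^2048=331, 67^4096=571, 67^8192=331, 67^16384=571, 67^32768=331, 67^65536=571, 67^131072=331, 67^262144=571, 67^524288=331; 67^631376 = 67^16 * 67^64 * 67^512 * 67^8192 * 67^32768 * 67^65536 * 67^524288 = 331 (mod 630); answer 331
Part II: Y1 = 331; d = 13; -1*(13)^3 + 7*(13)^2 + 8*(13)^1 = (-2197) + (1183) + (104) = -910; answer -910
Part III: Y2 = -910; m = 31; a(2) = -3*(-8) + 1*(31) = 55; iterating: a(2)=55, a(3)=-173, a(4)=574, a(5)=-1895, a(6)=6259, a(7)=-20672, a(8)=68275, a(9)=-225497; answer -225497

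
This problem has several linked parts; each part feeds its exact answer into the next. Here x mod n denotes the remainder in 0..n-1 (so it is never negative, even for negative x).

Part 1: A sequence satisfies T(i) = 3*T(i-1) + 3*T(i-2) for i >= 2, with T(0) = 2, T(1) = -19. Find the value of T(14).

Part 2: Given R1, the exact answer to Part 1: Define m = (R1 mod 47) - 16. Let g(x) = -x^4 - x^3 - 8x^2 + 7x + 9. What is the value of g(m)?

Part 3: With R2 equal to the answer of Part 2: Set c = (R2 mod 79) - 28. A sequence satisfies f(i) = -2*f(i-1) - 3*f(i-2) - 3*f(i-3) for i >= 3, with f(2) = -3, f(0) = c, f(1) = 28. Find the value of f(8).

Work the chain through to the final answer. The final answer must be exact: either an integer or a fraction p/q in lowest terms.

Part 1: T(2) = 3*(-19) + 3*(2) = -51; iterating: T(2)=-51, T(3)=-210, T(4)=-783, T(5)=-2979, T(6)=-11286, T(7)=-42795, T(8)=-162243, T(9)=-615114, T(10)=-2332071, T(11)=-8841555, T(12)=-33520878, T(13)=-127087299, T(14)=-481824531; answer -481824531
Part 2: R1 = -481824531; m = -5; -1*(-5)^4 - 1*(-5)^3 - 8*(-5)^2 + 7*(-5)^1 + 9 = (-625) + (125) + (-200) + (-35) + (9) = -726; answer -726
Part 3: R2 = -726; c = 36; f(3) = -2*(-3) - 3*(28) - 3*(36) = -186; iterating: f(3)=-186, f(4)=297, f(5)=-27, f(6)=-279, f(7)=-252, f(8)=1422; answer 1422

1422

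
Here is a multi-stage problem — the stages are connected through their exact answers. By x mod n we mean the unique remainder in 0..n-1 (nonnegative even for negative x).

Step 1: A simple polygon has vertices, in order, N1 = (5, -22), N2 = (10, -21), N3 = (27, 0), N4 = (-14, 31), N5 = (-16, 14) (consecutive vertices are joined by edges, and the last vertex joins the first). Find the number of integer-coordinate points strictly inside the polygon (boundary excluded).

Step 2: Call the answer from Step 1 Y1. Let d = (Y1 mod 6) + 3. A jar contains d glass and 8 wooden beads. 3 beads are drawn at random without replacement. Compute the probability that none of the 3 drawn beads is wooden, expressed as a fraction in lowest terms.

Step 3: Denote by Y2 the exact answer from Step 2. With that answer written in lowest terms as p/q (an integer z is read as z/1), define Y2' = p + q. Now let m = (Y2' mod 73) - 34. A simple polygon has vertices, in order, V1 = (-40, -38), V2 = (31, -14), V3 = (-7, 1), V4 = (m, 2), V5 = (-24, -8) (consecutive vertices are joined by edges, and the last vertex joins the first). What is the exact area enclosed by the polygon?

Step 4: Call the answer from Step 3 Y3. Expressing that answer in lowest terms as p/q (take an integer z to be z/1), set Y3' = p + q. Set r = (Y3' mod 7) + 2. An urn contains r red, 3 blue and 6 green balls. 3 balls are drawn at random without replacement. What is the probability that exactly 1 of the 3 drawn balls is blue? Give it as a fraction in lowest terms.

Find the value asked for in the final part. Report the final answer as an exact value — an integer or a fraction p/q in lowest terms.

Step 1: cross terms: (5*-21 - 10*-22)=115, (10*0 - 27*-21)=567, (27*31 - -14*0)=837, (-14*14 - -16*31)=300, (-16*-22 - 5*14)=282; twice the area = |2101| = 2101; area = 2101/2; boundary points = 1 + 1 + 1 + 1 + 3 = 7; strictly interior points = area - boundary/2 + 1 = 1048; answer 1048
Step 2: Y1 = 1048; d = 7; total draws C(15,3) = 455; favorable C(7,3) = 35; P = 1/13; answer 1/13
Step 3: Y2 = 1/13; threaded value p + q = 14; m = -20; cross terms: (-40*-14 - 31*-38)=1738, (31*1 - -7*-14)=-67, (-7*2 - -20*1)=6, (-20*-8 - -24*2)=208, (-24*-38 - -40*-8)=592; twice the area = |2477| = 2477; area = 2477/2; answer 2477/2
Step 4: Y3 = 2477/2; threaded value p + q = 2479; r = 3; total draws C(12,3) = 220; favorable C(3,1)*C(9,2) = 108; P = 27/55; answer 27/55

27/55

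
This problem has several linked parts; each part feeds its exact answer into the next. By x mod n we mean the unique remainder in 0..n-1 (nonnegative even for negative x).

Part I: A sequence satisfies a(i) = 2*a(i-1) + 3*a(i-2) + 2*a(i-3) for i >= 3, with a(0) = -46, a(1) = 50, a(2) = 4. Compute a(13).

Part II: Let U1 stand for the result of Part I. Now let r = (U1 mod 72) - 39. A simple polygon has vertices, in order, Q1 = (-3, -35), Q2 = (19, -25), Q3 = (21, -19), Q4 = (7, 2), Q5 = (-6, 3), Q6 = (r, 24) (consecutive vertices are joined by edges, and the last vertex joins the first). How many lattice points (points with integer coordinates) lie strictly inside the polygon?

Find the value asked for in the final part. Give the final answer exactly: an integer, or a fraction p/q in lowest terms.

Part I: a(3) = 2*(4) + 3*(50) + 2*(-46) = 66; iterating: a(3)=66, a(4)=244, a(5)=694, a(6)=2252, a(7)=7074, a(8)=22292, a(9)=70310, a(10)=221644, a(11)=698802, a(12)=2203156, a(13)=6946006; answer 6946006
Part II: U1 = 6946006; r = -17; cross terms: (-3*-25 - 19*-35)=740, (19*-19 - 21*-25)=164, (21*2 - 7*-19)=175, (7*3 - -6*2)=33, (-6*24 - -17*3)=-93, (-17*-35 - -3*24)=667; twice the area = |1686| = 1686; area = 843; boundary points = 2 + 2 + 7 + 1 + 1 + 1 = 14; strictly interior points = area - boundary/2 + 1 = 837; answer 837

837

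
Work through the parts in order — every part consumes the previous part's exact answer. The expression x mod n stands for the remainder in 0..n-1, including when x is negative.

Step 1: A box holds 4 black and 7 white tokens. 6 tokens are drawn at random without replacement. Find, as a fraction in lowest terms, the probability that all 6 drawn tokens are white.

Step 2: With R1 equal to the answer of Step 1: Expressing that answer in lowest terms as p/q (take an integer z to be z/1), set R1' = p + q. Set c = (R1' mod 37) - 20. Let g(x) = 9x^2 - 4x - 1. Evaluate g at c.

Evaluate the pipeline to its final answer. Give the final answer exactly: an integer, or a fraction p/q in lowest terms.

859

Step 1: total draws C(11,6) = 462; favorable C(7,6) = 7; P = 1/66; answer 1/66
Step 2: R1 = 1/66; threaded value p + q = 67; c = 10; 9*(10)^2 - 4*(10)^1 - 1 = (900) + (-40) + (-1) = 859; answer 859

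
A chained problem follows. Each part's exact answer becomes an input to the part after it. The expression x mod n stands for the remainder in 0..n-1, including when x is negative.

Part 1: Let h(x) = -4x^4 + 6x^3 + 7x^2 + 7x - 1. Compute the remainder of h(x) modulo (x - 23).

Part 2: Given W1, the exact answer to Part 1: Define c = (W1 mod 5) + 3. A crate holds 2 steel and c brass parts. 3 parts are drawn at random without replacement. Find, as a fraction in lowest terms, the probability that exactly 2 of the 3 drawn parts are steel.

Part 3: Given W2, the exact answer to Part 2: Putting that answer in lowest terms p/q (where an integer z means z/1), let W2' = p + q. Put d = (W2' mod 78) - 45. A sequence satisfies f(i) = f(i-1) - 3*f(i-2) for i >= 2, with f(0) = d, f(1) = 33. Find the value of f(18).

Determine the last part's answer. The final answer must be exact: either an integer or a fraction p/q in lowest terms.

-121395

Part 1: remainder = value at the root: -4*(23)^4 + 6*(23)^3 + 7*(23)^2 + 7*(23)^1 - 1 = (-1119364) + (73002) + (3703) + (161) + (-1) = -1042499; answer -1042499
Part 2: W1 = -1042499; c = 4; total draws C(6,3) = 20; favorable C(2,2)*C(4,1) = 4; P = 1/5; answer 1/5
Part 3: W2 = 1/5; threaded value p + q = 6; d = -39; f(2) = 1*(33) - 3*(-39) = 150; iterating: f(2)=150, f(3)=51, f(4)=-399, f(5)=-552, f(6)=645, f(7)=2301, f(8)=366, f(9)=-6537, f(10)=-7635, f(11)=11976, f(12)=34881, f(13)=-1047, f(14)=-105690, f(15)=-102549, f(16)=214521, f(17)=522168, f(18)=-121395; answer -121395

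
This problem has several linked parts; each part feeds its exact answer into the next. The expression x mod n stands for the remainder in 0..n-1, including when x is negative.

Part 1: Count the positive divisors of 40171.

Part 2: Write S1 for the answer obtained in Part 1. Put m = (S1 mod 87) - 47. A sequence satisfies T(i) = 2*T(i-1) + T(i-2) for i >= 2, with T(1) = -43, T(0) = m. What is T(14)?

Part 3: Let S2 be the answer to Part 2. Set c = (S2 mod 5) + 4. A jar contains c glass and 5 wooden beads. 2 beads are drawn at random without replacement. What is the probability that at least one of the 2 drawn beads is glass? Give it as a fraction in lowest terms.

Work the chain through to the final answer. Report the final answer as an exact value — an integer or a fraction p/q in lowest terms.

28/33

Part 1: 40171 = 17^2 * 139; number of divisors = (2+1) * (1+1) = 6; answer 6
Part 2: S1 = 6; m = -41; T(2) = 2*(-43) + 1*(-41) = -127; iterating: T(2)=-127, T(3)=-297, T(4)=-721, T(5)=-1739, T(6)=-4199, T(7)=-10137, T(8)=-24473, T(9)=-59083, T(10)=-142639, T(11)=-344361, T(12)=-831361, T(13)=-2007083, T(14)=-4845527; answer -4845527
Part 3: S2 = -4845527; c = 7; total draws C(12,2) = 66; complement C(5,2) = 10; favorable 66 - 10 = 56; P = 28/33; answer 28/33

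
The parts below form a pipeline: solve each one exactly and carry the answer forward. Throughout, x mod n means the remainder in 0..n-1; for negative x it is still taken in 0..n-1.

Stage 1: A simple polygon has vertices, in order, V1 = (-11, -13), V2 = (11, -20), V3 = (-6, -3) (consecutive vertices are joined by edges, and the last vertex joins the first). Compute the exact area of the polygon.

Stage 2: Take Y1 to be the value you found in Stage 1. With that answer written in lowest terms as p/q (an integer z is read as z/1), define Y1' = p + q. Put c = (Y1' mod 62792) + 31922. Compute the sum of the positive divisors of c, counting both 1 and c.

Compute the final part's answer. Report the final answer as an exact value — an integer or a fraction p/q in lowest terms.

Stage 1: cross terms: (-11*-20 - 11*-13)=363, (11*-3 - -6*-20)=-153, (-6*-13 - -11*-3)=45; twice the area = |255| = 255; area = 255/2; answer 255/2
Stage 2: Y1 = 255/2; threaded value p + q = 257; c = 32179; 32179 = 7 * 4597; sigma = (1 + 7) * (1 + 4597) = 8 * 4598 = 36784; answer 36784

36784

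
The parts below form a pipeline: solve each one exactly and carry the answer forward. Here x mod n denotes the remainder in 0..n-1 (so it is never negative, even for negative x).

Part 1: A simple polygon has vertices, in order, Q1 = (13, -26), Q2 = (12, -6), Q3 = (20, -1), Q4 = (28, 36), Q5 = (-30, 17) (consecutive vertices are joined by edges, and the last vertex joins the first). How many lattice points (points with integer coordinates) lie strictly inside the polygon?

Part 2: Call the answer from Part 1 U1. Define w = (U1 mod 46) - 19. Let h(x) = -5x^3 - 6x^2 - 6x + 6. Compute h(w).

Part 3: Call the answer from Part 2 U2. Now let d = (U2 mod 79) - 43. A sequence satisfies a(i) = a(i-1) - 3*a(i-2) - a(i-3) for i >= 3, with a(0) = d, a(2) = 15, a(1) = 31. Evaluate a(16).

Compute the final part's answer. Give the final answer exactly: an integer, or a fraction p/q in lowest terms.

174799

Part 1: cross terms: (13*-6 - 12*-26)=234, (12*-1 - 20*-6)=108, (20*36 - 28*-1)=748, (28*17 - -30*36)=1556, (-30*-26 - 13*17)=559; twice the area = |3205| = 3205; area = 3205/2; boundary points = 1 + 1 + 1 + 1 + 43 = 47; strictly interior points = area - boundary/2 + 1 = 1580; answer 1580
Part 2: U1 = 1580; w = -3; -5*(-3)^3 - 6*(-3)^2 - 6*(-3)^1 + 6 = (135) + (-54) + (18) + (6) = 105; answer 105
Part 3: U2 = 105; d = -17; a(3) = 1*(15) - 3*(31) - 1*(-17) = -61; iterating: a(3)=-61, a(4)=-137, a(5)=31, a(6)=503, a(7)=547, a(8)=-993, a(9)=-3137, a(10)=-705, a(11)=9699, a(12)=14951, a(13)=-13441, a(14)=-67993, a(15)=-42621, a(16)=174799; answer 174799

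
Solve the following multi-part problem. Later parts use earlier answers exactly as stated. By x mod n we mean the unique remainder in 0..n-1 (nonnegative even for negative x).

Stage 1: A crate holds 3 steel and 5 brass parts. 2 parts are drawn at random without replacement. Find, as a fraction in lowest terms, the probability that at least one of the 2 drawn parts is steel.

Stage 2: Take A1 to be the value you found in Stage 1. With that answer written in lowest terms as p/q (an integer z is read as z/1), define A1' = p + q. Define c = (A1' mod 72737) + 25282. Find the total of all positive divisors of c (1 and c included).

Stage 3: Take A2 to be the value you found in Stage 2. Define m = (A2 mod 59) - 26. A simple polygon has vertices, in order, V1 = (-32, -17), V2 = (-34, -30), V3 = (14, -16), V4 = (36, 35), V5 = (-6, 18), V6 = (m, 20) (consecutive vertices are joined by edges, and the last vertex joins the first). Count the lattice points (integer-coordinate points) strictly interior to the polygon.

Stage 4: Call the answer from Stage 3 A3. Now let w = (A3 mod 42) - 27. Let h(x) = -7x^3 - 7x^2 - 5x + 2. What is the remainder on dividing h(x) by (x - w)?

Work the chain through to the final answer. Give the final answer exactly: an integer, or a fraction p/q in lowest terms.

Stage 1: total draws C(8,2) = 28; complement C(5,2) = 10; favorable 28 - 10 = 18; P = 9/14; answer 9/14
Stage 2: A1 = 9/14; threaded value p + q = 23; c = 25305; 25305 = 3 * 5 * 7 * 241; sigma = (1 + 3) * (1 + 5) * (1 + 7) * (1 + 241) = 4 * 6 * 8 * 242 = 46464; answer 46464
Stage 3: A2 = 46464; m = 5; cross terms: (-32*-30 - -34*-17)=382, (-34*-16 - 14*-30)=964, (14*35 - 36*-16)=1066, (36*18 - -6*35)=858, (-6*20 - 5*18)=-210, (5*-17 - -32*20)=555; twice the area = |3615| = 3615; area = 3615/2; boundary points = 1 + 2 + 1 + 1 + 1 + 37 = 43; strictly interior points = area - boundary/2 + 1 = 1787; answer 1787
Stage 4: A3 = 1787; w = -4; remainder = value at the root: -7*(-4)^3 - 7*(-4)^2 - 5*(-4)^1 + 2 = (448) + (-112) + (20) + (2) = 358; answer 358

358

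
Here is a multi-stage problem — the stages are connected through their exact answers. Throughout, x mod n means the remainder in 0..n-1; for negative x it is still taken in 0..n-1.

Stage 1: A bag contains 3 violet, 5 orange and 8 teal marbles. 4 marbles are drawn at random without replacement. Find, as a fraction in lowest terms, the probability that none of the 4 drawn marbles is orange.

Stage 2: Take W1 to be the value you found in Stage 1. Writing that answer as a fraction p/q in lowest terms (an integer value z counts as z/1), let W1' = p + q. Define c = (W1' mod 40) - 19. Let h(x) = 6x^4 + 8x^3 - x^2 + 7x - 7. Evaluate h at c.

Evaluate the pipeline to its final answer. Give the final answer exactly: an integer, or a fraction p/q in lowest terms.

973

Stage 1: total draws C(16,4) = 1820; favorable C(11,4) = 330; P = 33/182; answer 33/182
Stage 2: W1 = 33/182; threaded value p + q = 215; c = -4; 6*(-4)^4 + 8*(-4)^3 - 1*(-4)^2 + 7*(-4)^1 - 7 = (1536) + (-512) + (-16) + (-28) + (-7) = 973; answer 973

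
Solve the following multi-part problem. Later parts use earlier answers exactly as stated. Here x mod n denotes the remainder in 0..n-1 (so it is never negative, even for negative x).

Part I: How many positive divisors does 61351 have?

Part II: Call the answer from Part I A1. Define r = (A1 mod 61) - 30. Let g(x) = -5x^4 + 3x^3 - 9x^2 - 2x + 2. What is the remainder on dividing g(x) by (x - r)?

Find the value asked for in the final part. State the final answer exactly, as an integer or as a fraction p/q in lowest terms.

Part I: 61351 = 19 * 3229; number of divisors = (1+1) * (1+1) = 4; answer 4
Part II: A1 = 4; r = -26; remainder = value at the root: -5*(-26)^4 + 3*(-26)^3 - 9*(-26)^2 - 2*(-26)^1 + 2 = (-2284880) + (-52728) + (-6084) + (52) + (2) = -2343638; answer -2343638

-2343638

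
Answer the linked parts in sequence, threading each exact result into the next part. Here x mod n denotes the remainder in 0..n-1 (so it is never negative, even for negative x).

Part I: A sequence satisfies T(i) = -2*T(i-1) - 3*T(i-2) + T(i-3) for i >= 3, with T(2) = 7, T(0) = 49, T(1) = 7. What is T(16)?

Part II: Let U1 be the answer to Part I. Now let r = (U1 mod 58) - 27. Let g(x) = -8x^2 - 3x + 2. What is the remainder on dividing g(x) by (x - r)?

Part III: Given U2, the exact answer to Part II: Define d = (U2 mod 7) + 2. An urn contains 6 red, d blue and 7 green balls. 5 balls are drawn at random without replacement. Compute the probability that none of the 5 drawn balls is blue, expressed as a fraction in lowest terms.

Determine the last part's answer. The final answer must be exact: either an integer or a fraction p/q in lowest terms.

Part I: T(3) = -2*(7) - 3*(7) + 1*(49) = 14; iterating: T(3)=14, T(4)=-42, T(5)=49, T(6)=42, T(7)=-273, T(8)=469, T(9)=-77, T(10)=-1526, T(11)=3752, T(12)=-3003, T(13)=-6776, T(14)=26313, T(15)=-35301, T(16)=-15113; answer -15113
Part II: U1 = -15113; r = -2; remainder = value at the root: -8*(-2)^2 - 3*(-2)^1 + 2 = (-32) + (6) + (2) = -24; answer -24
Part III: U2 = -24; d = 6; total draws C(19,5) = 11628; favorable C(13,5) = 1287; P = 143/1292; answer 143/1292

143/1292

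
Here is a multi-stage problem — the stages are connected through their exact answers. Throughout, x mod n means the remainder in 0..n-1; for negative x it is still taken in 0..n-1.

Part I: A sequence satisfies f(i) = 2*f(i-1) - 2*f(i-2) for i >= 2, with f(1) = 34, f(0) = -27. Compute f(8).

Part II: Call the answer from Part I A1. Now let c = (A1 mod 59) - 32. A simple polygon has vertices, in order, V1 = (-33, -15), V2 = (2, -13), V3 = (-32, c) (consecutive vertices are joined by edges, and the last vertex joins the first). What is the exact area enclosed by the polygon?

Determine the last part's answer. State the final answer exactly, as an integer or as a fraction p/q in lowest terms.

Part I: f(2) = 2*(34) - 2*(-27) = 122; iterating: f(2)=122, f(3)=176, f(4)=108, f(5)=-136, f(6)=-488, f(7)=-704, f(8)=-432; answer -432
Part II: A1 = -432; c = 8; cross terms: (-33*-13 - 2*-15)=459, (2*8 - -32*-13)=-400, (-32*-15 - -33*8)=744; twice the area = |803| = 803; area = 803/2; answer 803/2

803/2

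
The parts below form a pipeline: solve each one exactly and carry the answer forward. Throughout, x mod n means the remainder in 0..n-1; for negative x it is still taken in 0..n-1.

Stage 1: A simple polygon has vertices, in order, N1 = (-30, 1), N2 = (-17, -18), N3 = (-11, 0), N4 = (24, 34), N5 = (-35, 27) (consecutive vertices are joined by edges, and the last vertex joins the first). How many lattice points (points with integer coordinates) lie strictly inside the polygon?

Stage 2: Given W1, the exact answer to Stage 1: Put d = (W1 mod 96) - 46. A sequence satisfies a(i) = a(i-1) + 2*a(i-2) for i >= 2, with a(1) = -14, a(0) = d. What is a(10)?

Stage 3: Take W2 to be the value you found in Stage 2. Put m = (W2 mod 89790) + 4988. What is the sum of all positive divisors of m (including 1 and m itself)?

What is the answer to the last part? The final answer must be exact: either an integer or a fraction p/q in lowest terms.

136800

Stage 1: cross terms: (-30*-18 - -17*1)=557, (-17*0 - -11*-18)=-198, (-11*34 - 24*0)=-374, (24*27 - -35*34)=1838, (-35*1 - -30*27)=775; twice the area = |2598| = 2598; area = 1299; boundary points = 1 + 6 + 1 + 1 + 1 = 10; strictly interior points = area - boundary/2 + 1 = 1295; answer 1295
Stage 2: W1 = 1295; d = 1; a(2) = 1*(-14) + 2*(1) = -12; iterating: a(2)=-12, a(3)=-40, a(4)=-64, a(5)=-144, a(6)=-272, a(7)=-560, a(8)=-1104, a(9)=-2224, a(10)=-4432; answer -4432
Stage 3: W2 = -4432; m = 90346; 90346 = 2 * 199 * 227; sigma = (1 + 2) * (1 + 199) * (1 + 227) = 3 * 200 * 228 = 136800; answer 136800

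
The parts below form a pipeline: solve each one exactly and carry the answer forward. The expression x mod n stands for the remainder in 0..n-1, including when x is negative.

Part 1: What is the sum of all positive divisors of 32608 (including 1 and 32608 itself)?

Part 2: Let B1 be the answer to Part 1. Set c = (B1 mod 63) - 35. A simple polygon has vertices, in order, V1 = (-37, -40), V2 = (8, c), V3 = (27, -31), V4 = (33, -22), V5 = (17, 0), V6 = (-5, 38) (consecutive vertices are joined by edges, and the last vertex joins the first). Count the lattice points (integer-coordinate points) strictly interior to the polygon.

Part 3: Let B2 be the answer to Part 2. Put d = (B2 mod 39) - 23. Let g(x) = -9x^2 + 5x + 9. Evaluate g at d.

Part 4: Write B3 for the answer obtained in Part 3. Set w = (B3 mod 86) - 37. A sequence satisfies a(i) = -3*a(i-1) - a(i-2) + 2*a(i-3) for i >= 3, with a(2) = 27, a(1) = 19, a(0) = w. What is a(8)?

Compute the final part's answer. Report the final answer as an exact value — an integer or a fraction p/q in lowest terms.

2831

Part 1: 32608 = 2^5 * 1019; sigma = (1 + 2 + 4 + 8 + 16 + 32) * (1 + 1019) = 63 * 1020 = 64260; answer 64260
Part 2: B1 = 64260; c = -35; cross terms: (-37*-35 - 8*-40)=1615, (8*-31 - 27*-35)=697, (27*-22 - 33*-31)=429, (33*0 - 17*-22)=374, (17*38 - -5*0)=646, (-5*-40 - -37*38)=1606; twice the area = |5367| = 5367; area = 5367/2; boundary points = 5 + 1 + 3 + 2 + 2 + 2 = 15; strictly interior points = area - boundary/2 + 1 = 2677; answer 2677
Part 3: B2 = 2677; d = 2; -9*(2)^2 + 5*(2)^1 + 9 = (-36) + (10) + (9) = -17; answer -17
Part 4: B3 = -17; w = 32; a(3) = -3*(27) - 1*(19) + 2*(32) = -36; iterating: a(3)=-36, a(4)=119, a(5)=-267, a(6)=610, a(7)=-1325, a(8)=2831; answer 2831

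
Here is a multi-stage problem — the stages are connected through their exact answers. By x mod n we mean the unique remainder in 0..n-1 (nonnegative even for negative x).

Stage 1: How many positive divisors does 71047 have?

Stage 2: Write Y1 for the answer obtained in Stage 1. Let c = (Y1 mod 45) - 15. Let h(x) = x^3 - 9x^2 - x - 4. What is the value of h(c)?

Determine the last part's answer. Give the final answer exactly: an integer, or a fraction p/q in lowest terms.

-2413

Stage 1: 71047 = 23 * 3089; number of divisors = (1+1) * (1+1) = 4; answer 4
Stage 2: Y1 = 4; c = -11; 1*(-11)^3 - 9*(-11)^2 - 1*(-11)^1 - 4 = (-1331) + (-1089) + (11) + (-4) = -2413; answer -2413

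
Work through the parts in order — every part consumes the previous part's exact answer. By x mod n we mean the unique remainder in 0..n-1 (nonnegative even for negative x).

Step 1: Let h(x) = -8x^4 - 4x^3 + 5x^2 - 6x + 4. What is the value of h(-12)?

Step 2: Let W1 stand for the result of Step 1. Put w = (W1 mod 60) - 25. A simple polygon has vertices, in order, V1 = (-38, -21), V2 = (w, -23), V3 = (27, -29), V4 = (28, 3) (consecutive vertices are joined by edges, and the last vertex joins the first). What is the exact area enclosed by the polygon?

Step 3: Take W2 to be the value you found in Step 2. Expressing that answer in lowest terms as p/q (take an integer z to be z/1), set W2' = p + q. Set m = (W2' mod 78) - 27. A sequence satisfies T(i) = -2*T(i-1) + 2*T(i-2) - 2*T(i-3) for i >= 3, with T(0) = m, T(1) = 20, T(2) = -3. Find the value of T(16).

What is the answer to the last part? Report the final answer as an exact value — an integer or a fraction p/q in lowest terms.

Step 1: -8*(-12)^4 - 4*(-12)^3 + 5*(-12)^2 - 6*(-12)^1 + 4 = (-165888) + (6912) + (720) + (72) + (4) = -158180; answer -158180
Step 2: W1 = -158180; w = 15; cross terms: (-38*-23 - 15*-21)=1189, (15*-29 - 27*-23)=186, (27*3 - 28*-29)=893, (28*-21 - -38*3)=-474; twice the area = |1794| = 1794; area = 897; answer 897
Step 3: W2 = 897; threaded value p + q = 898; m = 13; T(3) = -2*(-3) + 2*(20) - 2*(13) = 20; iterating: T(3)=20, T(4)=-86, T(5)=218, T(6)=-648, T(7)=1904, T(8)=-5540, T(9)=16184, T(10)=-47256, T(11)=137960, T(12)=-402800, T(13)=1176032, T(14)=-3433584, T(15)=10024832, T(16)=-29268896; answer -29268896

-29268896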